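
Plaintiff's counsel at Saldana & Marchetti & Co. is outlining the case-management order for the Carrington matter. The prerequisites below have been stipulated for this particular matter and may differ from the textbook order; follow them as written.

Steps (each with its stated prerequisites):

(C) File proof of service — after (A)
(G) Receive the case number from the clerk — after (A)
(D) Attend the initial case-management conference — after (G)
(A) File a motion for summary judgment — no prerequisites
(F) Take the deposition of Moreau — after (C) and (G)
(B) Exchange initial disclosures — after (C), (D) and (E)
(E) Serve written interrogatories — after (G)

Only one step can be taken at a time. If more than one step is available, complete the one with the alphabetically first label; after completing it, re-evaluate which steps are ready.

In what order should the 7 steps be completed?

(A) (C) (G) (D) (E) (B) (F)

Only (A) has no prerequisites, so it is first.
Ready: (C) and (G). (C) has the earlier label → (C).
(G) is the only step now ready → (G).
Ready: (D), (E) and (F). (D) has the earlier label → (D).
(E) and (F) are both available; (E) has the earlier label → (E).
Now (B) and (F) have their prerequisites met. (B) has the earlier label, so (B) next.
That leaves (F) as the only ready step → (F).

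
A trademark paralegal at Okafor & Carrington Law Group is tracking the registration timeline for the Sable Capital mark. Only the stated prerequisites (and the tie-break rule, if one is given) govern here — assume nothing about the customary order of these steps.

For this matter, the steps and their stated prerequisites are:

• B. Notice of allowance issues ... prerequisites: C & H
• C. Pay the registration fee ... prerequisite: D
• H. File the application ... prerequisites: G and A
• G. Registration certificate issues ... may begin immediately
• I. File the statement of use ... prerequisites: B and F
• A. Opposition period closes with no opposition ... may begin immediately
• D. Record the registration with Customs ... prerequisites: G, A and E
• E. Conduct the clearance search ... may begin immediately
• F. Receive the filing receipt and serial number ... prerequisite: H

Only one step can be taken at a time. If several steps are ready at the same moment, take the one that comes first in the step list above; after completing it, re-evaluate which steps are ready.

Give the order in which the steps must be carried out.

G A H E D C B F I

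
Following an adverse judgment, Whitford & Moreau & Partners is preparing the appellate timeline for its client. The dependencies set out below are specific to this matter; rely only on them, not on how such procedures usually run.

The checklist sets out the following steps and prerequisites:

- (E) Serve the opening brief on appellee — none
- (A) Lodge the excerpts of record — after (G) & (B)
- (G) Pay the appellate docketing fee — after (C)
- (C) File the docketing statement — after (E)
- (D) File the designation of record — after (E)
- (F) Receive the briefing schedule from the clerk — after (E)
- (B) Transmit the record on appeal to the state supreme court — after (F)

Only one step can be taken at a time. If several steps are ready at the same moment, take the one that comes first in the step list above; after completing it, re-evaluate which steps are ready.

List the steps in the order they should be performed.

(E), (C), (G), (D), (F), (B), (A)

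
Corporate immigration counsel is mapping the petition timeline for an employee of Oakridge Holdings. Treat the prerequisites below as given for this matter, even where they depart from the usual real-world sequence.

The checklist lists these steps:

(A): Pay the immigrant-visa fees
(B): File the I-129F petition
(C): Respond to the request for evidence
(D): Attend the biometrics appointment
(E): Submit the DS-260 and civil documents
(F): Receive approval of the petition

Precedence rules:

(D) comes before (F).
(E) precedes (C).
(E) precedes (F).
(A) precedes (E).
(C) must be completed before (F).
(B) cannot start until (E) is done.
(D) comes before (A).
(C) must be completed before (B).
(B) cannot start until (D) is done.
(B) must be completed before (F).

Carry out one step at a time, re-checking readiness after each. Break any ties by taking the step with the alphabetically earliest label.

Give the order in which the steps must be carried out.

(D) → (A) → (E) → (C) → (B) → (F)

(D) is the only step with nothing outstanding, so it goes first.
That leaves (A) as the only ready step → (A).
(E) needed (A), now all done → (E).
(C) needed (E), now all done → (C).
(B) needed (C), (D) and (E), now all done → (B).
(F) needed (B), (C), (D) and (E), now all done → (F).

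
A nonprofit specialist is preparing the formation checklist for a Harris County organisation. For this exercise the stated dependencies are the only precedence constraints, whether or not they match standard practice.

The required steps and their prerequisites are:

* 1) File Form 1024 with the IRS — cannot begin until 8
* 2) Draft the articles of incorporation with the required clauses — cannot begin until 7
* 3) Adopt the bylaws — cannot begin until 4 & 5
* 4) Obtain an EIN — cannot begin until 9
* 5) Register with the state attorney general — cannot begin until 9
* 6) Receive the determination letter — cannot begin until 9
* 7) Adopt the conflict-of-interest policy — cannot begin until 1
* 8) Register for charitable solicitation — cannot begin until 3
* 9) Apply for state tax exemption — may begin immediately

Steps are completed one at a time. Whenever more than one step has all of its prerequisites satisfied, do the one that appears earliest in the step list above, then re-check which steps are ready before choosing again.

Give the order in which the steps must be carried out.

9 is the only step with nothing outstanding, so it goes first.
Now 4, 5 and 6 have their prerequisites met. 4 is listed earlier, so 4 next.
Now 5 and 6 have their prerequisites met. 5 is listed earlier, so 5 next.
Ready: 3 and 6. 3 is listed earlier → 3.
Now 6 and 8 have their prerequisites met. 6 is listed earlier, so 6 next.
8 needed 3, now all done → 8.
1 needed 8, now all done → 1.
Next only 7 has its prerequisites met → 7.
That leaves 2 as the only ready step → 2.

9, 4, 5, 3, 6, 8, 1, 7, 2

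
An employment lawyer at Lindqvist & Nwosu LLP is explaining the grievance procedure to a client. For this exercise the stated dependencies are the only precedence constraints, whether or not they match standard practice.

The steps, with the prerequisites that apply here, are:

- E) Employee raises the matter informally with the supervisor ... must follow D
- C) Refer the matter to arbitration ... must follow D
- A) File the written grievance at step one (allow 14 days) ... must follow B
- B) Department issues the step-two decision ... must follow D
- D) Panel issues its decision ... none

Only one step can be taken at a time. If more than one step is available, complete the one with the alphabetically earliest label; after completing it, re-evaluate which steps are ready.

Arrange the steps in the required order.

Only D has no prerequisites, so it is first.
B, C and E are all available; B has the earlier label → B.
Now A, C and E have their prerequisites met. A has the earlier label, so A next.
C and E are both available; C has the earlier label → C.
E is the only step now ready → E.

D B A C E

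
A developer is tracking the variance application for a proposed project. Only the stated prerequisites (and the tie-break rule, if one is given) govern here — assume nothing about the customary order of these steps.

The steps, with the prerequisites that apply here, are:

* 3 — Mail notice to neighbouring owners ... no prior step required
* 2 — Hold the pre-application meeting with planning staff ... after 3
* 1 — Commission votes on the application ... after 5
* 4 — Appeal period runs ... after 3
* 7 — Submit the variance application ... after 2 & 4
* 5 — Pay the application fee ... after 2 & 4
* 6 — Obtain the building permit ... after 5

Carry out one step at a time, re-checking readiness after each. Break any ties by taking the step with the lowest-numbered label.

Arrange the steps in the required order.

3 → 2 → 4 → 5 → 1 → 6 → 7

3 is the only step with nothing outstanding, so it goes first.
2 and 4 are both available; 2 has the earlier label → 2.
That leaves 4 as the only ready step → 4.
5 and 7 are both available; 5 has the earlier label → 5.
Ready: 1, 6 and 7. 1 has the earlier label → 1.
Ready: 6 and 7. 6 has the earlier label → 6.
7 is the only step now ready → 7.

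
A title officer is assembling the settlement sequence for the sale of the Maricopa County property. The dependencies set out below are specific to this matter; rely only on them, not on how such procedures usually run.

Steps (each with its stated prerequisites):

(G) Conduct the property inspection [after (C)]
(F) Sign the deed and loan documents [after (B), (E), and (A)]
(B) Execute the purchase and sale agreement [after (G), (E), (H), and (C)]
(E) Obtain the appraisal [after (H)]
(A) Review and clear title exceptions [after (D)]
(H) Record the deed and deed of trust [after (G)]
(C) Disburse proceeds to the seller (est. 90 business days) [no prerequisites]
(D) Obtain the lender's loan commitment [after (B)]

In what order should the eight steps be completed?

Only (C) has no prerequisites, so it is first.
That leaves (G) as the only ready step → (G).
(H) is the only step now ready → (H).
Next only (E) has its prerequisites met → (E).
(B) is the only step now ready → (B).
Next only (D) has its prerequisites met → (D).
(A) needed (D), now all done → (A).
(F) is the only step now ready → (F).

(C) → (G) → (H) → (E) → (B) → (D) → (A) → (F)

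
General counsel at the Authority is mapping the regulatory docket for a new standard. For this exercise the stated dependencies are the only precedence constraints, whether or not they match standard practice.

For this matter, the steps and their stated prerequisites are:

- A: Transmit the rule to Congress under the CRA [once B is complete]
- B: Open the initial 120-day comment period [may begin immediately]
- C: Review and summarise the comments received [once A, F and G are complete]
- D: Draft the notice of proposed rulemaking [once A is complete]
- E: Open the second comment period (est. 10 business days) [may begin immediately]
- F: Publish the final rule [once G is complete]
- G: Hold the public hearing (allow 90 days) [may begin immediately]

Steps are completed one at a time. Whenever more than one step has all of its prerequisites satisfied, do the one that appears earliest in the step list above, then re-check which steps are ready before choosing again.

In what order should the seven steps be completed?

B → A → D → E → G → F → C

B, E and G have no prerequisites; B is listed earlier, so B is first.
Ready: A, E and G. A is listed earlier → A.
Ready: D, E and G. D is listed earlier → D.
Now E and G have their prerequisites met. E is listed earlier, so E next.
G is the only step now ready → G.
F is the only step now ready → F.
C needed A, F and G, now all done → C.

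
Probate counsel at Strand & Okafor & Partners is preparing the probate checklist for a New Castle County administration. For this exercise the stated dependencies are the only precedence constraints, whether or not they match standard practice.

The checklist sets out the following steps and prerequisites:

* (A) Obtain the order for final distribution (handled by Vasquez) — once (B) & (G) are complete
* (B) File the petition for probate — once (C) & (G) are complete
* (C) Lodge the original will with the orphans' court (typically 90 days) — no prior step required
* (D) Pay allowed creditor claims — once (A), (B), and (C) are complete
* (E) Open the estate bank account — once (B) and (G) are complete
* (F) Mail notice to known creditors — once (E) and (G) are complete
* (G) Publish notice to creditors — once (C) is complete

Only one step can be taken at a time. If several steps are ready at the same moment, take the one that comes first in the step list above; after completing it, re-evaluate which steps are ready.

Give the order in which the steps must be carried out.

(C) → (G) → (B) → (A) → (D) → (E) → (F)

(C) has no prerequisites → (C) first.
(G) is the only step now ready → (G).
(B) needed (C) and (G), now all done → (B).
Now (A) and (E) have their prerequisites met. (A) is listed earlier, so (A) next.
(D) now also ready, so the ready set is {(D), (E)}; (D) is listed earlier → (D).
That leaves (E) as the only ready step → (E).
(F) is the only step now ready → (F).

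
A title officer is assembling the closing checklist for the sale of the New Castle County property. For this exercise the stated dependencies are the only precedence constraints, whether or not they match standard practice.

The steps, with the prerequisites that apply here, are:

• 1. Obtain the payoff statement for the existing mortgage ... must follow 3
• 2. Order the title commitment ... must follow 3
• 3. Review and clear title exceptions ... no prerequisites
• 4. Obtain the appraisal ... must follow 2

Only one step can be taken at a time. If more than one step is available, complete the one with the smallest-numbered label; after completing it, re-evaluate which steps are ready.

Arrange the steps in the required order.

3 is the only step with nothing outstanding, so it goes first.
Now 1 and 2 have their prerequisites met. 1 has the earlier label, so 1 next.
2 needed 3, now all done → 2.
That leaves 4 as the only ready step → 4.

3, 1, 2, 4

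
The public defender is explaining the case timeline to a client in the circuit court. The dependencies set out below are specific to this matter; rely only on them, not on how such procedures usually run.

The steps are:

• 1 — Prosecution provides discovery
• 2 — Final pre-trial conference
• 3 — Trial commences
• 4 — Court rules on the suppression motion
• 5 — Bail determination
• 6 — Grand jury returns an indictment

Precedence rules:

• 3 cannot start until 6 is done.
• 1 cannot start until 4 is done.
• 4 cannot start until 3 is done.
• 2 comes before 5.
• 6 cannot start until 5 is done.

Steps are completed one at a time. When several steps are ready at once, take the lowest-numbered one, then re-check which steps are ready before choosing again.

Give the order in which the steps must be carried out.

2, 5, 6, 3, 4, 1

2 is the only step with nothing outstanding, so it goes first.
5 needed 2, now all done → 5.
6 is the only step now ready → 6.
That leaves 3 as the only ready step → 3.
4 is the only step now ready → 4.
That leaves 1 as the only ready step → 1.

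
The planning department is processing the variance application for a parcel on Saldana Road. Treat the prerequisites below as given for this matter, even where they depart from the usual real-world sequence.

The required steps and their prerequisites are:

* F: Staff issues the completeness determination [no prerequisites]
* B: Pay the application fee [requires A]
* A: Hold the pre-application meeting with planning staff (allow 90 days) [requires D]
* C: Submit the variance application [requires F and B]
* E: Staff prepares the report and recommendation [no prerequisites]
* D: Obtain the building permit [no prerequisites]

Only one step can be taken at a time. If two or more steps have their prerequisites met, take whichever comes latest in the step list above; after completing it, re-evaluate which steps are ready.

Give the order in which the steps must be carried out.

D → E → A → B → F → C

D, E and F have no prerequisites; D is listed later, so D is first.
E, A and F are all available; E is listed later → E.
A and F are both available; A is listed later → A.
Ready: B and F. B is listed later → B.
F is the only step now ready → F.
C is the only step now ready → C.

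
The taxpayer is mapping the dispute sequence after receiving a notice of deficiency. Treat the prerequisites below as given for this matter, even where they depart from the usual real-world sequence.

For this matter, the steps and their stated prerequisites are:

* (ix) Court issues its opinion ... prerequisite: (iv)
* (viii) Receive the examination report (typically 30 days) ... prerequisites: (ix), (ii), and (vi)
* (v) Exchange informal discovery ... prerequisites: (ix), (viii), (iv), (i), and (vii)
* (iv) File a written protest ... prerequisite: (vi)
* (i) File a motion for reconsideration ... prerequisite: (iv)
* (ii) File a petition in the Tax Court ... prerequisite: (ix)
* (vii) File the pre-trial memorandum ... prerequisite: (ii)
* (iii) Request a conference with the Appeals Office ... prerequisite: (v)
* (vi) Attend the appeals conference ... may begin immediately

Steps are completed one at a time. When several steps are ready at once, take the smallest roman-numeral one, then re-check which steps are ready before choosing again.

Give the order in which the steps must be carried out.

(vi) has no prerequisites → (vi) first.
(iv) is the only step now ready → (iv).
Now (i) and (ix) have their prerequisites met. (i) has the earlier label, so (i) next.
(ix) needed (iv), now all done → (ix).
That leaves (ii) as the only ready step → (ii).
Ready: (vii) and (viii). (vii) has the earlier label → (vii).
(viii) is the only step now ready → (viii).
That leaves (v) as the only ready step → (v).
Next only (iii) has its prerequisites met → (iii).

(vi) → (iv) → (i) → (ix) → (ii) → (vii) → (viii) → (v) → (iii)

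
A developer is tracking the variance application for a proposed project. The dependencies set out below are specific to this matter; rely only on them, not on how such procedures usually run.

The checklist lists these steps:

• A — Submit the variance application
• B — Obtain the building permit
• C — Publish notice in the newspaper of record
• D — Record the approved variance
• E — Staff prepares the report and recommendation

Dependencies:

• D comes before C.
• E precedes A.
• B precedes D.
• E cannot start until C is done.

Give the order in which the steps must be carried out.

B is the only step with nothing outstanding, so it goes first.
D is the only step now ready → D.
C needed D, now all done → C.
E is the only step now ready → E.
A is the only step now ready → A.

B D C E A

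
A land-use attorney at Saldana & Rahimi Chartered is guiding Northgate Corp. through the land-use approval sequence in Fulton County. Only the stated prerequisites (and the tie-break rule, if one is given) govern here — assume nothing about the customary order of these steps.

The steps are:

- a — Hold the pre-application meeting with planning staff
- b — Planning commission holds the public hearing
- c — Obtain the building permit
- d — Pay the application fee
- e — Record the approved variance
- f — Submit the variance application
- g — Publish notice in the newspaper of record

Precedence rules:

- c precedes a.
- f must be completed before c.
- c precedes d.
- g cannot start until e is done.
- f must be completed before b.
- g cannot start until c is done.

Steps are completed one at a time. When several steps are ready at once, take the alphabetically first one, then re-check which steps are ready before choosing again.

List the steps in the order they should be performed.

Nothing is required for e and f. e has the earlier label → e first.
Next only f has its prerequisites met → f.
Ready: b and c. b has the earlier label → b.
c is the only step now ready → c.
a, d and g are all available; a has the earlier label → a.
Ready: d and g. d has the earlier label → d.
g is the only step now ready → g.

e, f, b, c, a, d, g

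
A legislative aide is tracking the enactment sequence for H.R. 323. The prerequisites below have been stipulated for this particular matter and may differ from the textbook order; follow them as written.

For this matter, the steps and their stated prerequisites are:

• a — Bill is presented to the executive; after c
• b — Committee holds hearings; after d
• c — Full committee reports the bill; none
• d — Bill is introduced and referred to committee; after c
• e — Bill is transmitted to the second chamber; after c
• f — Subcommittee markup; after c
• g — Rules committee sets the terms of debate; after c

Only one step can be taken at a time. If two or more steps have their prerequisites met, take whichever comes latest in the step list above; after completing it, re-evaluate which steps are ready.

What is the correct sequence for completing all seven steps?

c is the only step with nothing outstanding, so it goes first.
Now g, f, e, d and a have their prerequisites met. g is listed later, so g next.
f, e, d and a are all available; f is listed later → f.
e, d and a are all available; e is listed later → e.
Ready: d and a. d is listed later → d.
b now also ready, so the ready set is {b, a}; b is listed later → b.
a needed c, now all done → a.

c, g, f, e, d, b, a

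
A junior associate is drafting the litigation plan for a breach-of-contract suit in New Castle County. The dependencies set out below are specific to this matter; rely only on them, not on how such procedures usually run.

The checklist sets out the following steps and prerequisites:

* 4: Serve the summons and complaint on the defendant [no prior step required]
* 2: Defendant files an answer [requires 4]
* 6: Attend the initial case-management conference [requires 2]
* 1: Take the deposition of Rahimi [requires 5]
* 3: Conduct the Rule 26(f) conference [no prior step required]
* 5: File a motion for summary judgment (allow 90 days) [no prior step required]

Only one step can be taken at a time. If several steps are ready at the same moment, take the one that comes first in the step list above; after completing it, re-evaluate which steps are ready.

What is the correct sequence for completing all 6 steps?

4, 2, 6, 3, 5, 1

4, 3 and 5 have no prerequisites; 4 is listed earlier, so 4 is first.
2 now also ready, so the ready set is {2, 3, 5}; 2 is listed earlier → 2.
6 now also ready, so the ready set is {6, 3, 5}; 6 is listed earlier → 6.
Now 3 and 5 have their prerequisites met. 3 is listed earlier, so 3 next.
Next only 5 has its prerequisites met → 5.
1 is the only step now ready → 1.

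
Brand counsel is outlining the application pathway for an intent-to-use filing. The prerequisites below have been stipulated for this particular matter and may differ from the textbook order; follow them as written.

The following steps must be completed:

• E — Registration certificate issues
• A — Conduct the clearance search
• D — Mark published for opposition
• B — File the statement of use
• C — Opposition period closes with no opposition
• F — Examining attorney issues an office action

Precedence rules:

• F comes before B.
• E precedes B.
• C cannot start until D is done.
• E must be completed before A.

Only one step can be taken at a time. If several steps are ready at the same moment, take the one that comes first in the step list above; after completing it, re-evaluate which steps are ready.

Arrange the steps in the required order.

E, A, D, C, F, B

Nothing is required for E, D and F. E is listed earlier → E first.
A now also ready, so the ready set is {A, D, F}; A is listed earlier → A.
Now D and F have their prerequisites met. D is listed earlier, so D next.
Now C and F have their prerequisites met. C is listed earlier, so C next.
F is the only step now ready → F.
Next only B has its prerequisites met → B.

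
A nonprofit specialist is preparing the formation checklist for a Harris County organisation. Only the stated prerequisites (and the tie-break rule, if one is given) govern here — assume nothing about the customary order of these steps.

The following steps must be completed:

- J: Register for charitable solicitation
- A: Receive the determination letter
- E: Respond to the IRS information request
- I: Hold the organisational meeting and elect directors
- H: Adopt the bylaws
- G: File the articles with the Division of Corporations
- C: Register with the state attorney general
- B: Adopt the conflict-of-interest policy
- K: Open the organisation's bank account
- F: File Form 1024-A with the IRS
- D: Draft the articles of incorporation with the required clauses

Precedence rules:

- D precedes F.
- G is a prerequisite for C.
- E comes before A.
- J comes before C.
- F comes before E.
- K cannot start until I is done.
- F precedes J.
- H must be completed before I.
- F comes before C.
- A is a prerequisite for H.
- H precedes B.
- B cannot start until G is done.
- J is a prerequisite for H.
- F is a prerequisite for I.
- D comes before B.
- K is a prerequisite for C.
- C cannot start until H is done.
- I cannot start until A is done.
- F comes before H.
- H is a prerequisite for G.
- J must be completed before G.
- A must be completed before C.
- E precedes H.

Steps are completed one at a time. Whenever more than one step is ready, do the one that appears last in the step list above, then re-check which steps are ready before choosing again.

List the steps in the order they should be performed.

D is the only step with nothing outstanding, so it goes first.
F is the only step now ready → F.
Now E and J have their prerequisites met. E is listed later, so E next.
Ready: A and J. A is listed later → A.
J needed F, now all done → J.
H needed F, E, A and J, now all done → H.
Ready: G and I. G is listed later → G.
Now B and I have their prerequisites met. B is listed later, so B next.
That leaves I as the only ready step → I.
K needed I, now all done → K.
C needed F, K, G, H, A and J, now all done → C.

D, F, E, A, J, H, G, B, I, K, C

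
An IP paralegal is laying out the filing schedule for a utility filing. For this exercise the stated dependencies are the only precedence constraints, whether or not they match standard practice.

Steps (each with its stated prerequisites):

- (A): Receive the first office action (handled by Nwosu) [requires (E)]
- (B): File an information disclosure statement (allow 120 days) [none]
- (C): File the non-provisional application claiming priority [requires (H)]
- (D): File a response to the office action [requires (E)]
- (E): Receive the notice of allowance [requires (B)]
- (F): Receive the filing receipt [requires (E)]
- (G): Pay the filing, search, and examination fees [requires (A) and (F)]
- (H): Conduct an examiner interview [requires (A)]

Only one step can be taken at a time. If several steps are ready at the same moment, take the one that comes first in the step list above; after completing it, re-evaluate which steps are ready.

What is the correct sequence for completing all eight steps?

(B), (E), (A), (D), (F), (G), (H), (C)

(B) is the only step with nothing outstanding, so it goes first.
(E) is the only step now ready → (E).
Ready: (A), (D) and (F). (A) is listed earlier → (A).
Ready: (D), (F) and (H). (D) is listed earlier → (D).
Ready: (F) and (H). (F) is listed earlier → (F).
(G) now also ready, so the ready set is {(G), (H)}; (G) is listed earlier → (G).
(H) needed (A), now all done → (H).
(C) is the only step now ready → (C).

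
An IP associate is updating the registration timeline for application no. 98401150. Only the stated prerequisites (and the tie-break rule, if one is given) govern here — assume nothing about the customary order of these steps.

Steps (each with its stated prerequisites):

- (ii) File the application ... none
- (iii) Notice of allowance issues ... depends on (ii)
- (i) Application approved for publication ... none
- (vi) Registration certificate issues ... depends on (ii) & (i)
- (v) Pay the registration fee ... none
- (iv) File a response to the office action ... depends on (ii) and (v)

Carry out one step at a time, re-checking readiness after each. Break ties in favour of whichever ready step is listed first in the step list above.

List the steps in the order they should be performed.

(ii) (iii) (i) (vi) (v) (iv)

(ii), (i) and (v) have no prerequisites; (ii) is listed earlier, so (ii) is first.
Now (iii), (i) and (v) have their prerequisites met. (iii) is listed earlier, so (iii) next.
Now (i) and (v) have their prerequisites met. (i) is listed earlier, so (i) next.
(vi) now also ready, so the ready set is {(vi), (v)}; (vi) is listed earlier → (vi).
(v) is the only step now ready → (v).
Next only (iv) has its prerequisites met → (iv).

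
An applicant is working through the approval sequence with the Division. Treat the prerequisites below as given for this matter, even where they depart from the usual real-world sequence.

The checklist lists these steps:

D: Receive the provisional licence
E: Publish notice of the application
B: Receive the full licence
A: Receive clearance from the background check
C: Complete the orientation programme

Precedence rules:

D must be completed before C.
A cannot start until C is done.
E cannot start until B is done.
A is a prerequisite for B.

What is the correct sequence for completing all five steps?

D → C → A → B → E

D has no prerequisites → D first.
C needed D, now all done → C.
A needed C, now all done → A.
That leaves B as the only ready step → B.
E needed B, now all done → E.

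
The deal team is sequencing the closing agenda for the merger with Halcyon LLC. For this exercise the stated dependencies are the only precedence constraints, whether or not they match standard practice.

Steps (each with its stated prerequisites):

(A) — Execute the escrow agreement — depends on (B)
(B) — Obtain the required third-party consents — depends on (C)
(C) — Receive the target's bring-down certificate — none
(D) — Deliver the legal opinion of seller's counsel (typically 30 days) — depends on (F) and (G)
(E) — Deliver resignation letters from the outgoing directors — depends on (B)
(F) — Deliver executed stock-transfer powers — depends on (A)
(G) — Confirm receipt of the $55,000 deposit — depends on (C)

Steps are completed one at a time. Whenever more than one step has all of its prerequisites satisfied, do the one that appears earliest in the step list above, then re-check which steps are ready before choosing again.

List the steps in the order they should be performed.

(C) (B) (A) (E) (F) (G) (D)

(C) has no prerequisites → (C) first.
Now (B) and (G) have their prerequisites met. (B) is listed earlier, so (B) next.
Ready: (A), (E) and (G). (A) is listed earlier → (A).
(F) now also ready, so the ready set is {(E), (F), (G)}; (E) is listed earlier → (E).
Now (F) and (G) have their prerequisites met. (F) is listed earlier, so (F) next.
(G) needed (C), now all done → (G).
Next only (D) has its prerequisites met → (D).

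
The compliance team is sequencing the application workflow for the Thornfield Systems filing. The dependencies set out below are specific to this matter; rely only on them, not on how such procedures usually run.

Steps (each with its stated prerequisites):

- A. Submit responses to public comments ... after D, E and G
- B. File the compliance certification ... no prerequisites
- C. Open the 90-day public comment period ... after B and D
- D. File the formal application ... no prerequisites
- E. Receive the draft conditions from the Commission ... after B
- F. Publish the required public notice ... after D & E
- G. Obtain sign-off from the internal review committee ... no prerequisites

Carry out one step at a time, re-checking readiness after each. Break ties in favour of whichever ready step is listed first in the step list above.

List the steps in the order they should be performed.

B, D, C, E, F, G, A

B, D and G have no prerequisites; B is listed earlier, so B is first.
E now also ready, so the ready set is {D, E, G}; D is listed earlier → D.
C, E and G are all available; C is listed earlier → C.
E and G are both available; E is listed earlier → E.
F now also ready, so the ready set is {F, G}; F is listed earlier → F.
G is the only step now ready → G.
A needed D, E and G, now all done → A.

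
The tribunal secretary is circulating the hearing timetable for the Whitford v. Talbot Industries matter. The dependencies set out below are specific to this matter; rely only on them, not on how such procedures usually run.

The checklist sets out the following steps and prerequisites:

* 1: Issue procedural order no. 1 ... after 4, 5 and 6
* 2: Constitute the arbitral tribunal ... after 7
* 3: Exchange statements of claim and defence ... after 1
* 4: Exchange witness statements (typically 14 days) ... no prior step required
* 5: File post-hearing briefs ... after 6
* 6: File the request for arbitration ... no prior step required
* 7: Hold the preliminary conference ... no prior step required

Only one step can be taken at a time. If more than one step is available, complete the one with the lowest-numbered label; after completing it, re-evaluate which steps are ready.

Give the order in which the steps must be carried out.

4, 6 and 7 have no prerequisites; 4 has the earlier label, so 4 is first.
6 and 7 are both available; 6 has the earlier label → 6.
5 now also ready, so the ready set is {5, 7}; 5 has the earlier label → 5.
Now 1 and 7 have their prerequisites met. 1 has the earlier label, so 1 next.
Now 3 and 7 have their prerequisites met. 3 has the earlier label, so 3 next.
That leaves 7 as the only ready step → 7.
2 needed 7, now all done → 2.

4, 6, 5, 1, 3, 7, 2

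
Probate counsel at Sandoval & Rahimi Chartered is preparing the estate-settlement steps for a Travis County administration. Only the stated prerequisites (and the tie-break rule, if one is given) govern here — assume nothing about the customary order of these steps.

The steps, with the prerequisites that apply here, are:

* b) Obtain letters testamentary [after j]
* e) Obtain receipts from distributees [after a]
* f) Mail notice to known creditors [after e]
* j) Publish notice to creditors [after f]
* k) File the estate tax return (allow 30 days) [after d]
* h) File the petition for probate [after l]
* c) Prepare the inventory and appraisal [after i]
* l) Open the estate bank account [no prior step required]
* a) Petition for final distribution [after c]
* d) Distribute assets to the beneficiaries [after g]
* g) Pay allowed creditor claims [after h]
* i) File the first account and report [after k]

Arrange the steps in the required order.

l h g d k i c a e f j b

Only l has no prerequisites, so it is first.
h needed l, now all done → h.
That leaves g as the only ready step → g.
Next only d has its prerequisites met → d.
Next only k has its prerequisites met → k.
Next only i has its prerequisites met → i.
c is the only step now ready → c.
That leaves a as the only ready step → a.
That leaves e as the only ready step → e.
f is the only step now ready → f.
That leaves j as the only ready step → j.
b needed j, now all done → b.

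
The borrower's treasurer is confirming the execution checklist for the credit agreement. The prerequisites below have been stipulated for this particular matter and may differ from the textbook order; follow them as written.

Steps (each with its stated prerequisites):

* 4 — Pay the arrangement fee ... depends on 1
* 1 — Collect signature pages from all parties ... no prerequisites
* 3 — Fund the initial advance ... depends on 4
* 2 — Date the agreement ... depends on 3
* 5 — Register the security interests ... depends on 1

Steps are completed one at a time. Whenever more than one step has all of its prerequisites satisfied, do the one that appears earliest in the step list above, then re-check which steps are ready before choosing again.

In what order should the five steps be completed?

1, 4, 3, 2, 5

Only 1 has no prerequisites, so it is first.
4 and 5 are both available; 4 is listed earlier → 4.
3 and 5 are both available; 3 is listed earlier → 3.
2 now also ready, so the ready set is {2, 5}; 2 is listed earlier → 2.
5 needed 1, now all done → 5.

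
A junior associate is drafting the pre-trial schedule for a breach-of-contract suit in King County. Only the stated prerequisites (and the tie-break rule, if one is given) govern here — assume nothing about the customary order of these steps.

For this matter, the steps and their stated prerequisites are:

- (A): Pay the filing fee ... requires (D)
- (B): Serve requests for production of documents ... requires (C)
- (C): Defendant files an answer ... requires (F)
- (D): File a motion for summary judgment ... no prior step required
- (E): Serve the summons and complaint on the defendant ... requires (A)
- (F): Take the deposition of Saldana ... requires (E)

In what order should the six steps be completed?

(D) (A) (E) (F) (C) (B)

(D) is the only step with nothing outstanding, so it goes first.
Next only (A) has its prerequisites met → (A).
Next only (E) has its prerequisites met → (E).
(F) needed (E), now all done → (F).
(C) needed (F), now all done → (C).
(B) needed (C), now all done → (B).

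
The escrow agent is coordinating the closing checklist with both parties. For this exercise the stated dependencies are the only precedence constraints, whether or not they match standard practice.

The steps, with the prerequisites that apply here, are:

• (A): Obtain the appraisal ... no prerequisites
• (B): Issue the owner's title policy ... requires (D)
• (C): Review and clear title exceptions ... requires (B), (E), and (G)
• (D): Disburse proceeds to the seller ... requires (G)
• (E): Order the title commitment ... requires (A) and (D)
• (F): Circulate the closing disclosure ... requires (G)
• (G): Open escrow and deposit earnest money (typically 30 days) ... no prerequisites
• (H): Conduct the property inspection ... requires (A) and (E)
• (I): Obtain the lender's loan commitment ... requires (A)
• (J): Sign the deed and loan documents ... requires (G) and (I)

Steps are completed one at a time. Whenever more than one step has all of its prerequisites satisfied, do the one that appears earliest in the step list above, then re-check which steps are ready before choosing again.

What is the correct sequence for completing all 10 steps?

Nothing is required for (A) and (G). (A) is listed earlier → (A) first.
Ready: (G) and (I). (G) is listed earlier → (G).
(D) and (F) now also ready, so the ready set is {(D), (F), (I)}; (D) is listed earlier → (D).
(B) and (E) now also ready, so the ready set is {(B), (E), (F), (I)}; (B) is listed earlier → (B).
(E), (F) and (I) are all available; (E) is listed earlier → (E).
(C) and (H) now also ready, so the ready set is {(C), (F), (H), (I)}; (C) is listed earlier → (C).
(F), (H) and (I) are all available; (F) is listed earlier → (F).
Now (H) and (I) have their prerequisites met. (H) is listed earlier, so (H) next.
(I) needed (A), now all done → (I).
That leaves (J) as the only ready step → (J).

(A), (G), (D), (B), (E), (C), (F), (H), (I), (J)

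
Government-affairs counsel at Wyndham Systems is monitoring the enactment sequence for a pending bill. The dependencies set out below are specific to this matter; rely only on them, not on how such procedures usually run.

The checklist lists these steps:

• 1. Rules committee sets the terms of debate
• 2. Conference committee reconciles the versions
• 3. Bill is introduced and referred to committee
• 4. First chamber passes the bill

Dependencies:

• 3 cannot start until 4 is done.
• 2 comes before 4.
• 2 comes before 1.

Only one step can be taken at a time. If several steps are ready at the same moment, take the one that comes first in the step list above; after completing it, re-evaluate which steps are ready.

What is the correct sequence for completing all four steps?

Only 2 has no prerequisites, so it is first.
Ready: 1 and 4. 1 is listed earlier → 1.
4 is the only step now ready → 4.
3 needed 4, now all done → 3.

2, 1, 4, 3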